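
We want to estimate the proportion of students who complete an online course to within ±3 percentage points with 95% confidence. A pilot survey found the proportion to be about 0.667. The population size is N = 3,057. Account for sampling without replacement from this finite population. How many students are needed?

For a proportion with margin E = 0.03 at 95% confidence, z = 1.960.
n = p̂(1−p̂)(z/E)² = 0.667 × 0.333 × (1.960/0.03)² = 948.07 — call this n₀.
Finite-population correction with N = 3,057: n = n₀ / (1 + (n₀−1)/N) = 948.07 / 1.31 = 723.72
Round up: n = 724.

724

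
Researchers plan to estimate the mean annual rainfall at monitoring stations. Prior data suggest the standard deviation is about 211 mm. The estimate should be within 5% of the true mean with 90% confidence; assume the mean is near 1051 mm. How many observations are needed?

For a mean, the margin of error is E = z·σ/√n, so n = (zσ/E)².
At 90% confidence, z = 1.645.
E = 5% of 1051 = 52.55 mm.
n = (1.645 × 211 / 52.55)² = 43.63
Round up: n = 44.

44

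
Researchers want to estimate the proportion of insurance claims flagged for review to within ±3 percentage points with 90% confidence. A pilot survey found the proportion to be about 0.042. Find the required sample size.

For a proportion with margin E = 0.03 at 90% confidence, z = 1.645.
n = p̂(1−p̂)(z/E)² = 0.042 × 0.958 × (1.645/0.03)² = 120.98
Round up: n = 121.

n = 121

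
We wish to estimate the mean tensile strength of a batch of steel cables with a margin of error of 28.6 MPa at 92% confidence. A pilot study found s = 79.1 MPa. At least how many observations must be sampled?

24

For a mean, the margin of error is E = z·σ/√n, so n = (zσ/E)².
At 92% confidence, z = 1.751.
n = (1.751 × 79.1 / 28.6)² = 23.45
Round up: n = 24.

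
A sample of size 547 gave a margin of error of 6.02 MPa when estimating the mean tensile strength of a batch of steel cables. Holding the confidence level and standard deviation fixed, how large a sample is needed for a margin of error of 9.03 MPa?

Margin of error scales as 1/√n, so n₂ = n₁·(E₁/E₂)².
n₂ = 547 × (6.02/9.03)² = 547 × 0.4444 = 243.09
Round up: n₂ = 244.

244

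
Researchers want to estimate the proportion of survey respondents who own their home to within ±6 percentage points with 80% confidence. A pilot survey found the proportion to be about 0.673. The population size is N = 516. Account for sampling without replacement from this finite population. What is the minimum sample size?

For a proportion with margin E = 0.06 at 80% confidence, z = 1.282.
n = p̂(1−p̂)(z/E)² = 0.673 × 0.327 × (1.282/0.06)² = 100.47 — call this n₀.
Finite-population correction with N = 516: n = n₀ / (1 + (n₀−1)/N) = 100.47 / 1.193 = 84.22
Round up: n = 85.

85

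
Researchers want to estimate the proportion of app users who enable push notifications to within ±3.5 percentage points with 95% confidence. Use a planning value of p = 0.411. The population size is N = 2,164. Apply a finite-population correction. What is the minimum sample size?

For a proportion with margin E = 0.035 at 95% confidence, z = 1.960.
n = p̂(1−p̂)(z/E)² = 0.411 × 0.589 × (1.960/0.035)² = 759.16 — call this n₀.
Finite-population correction with N = 2,164: n = n₀ / (1 + (n₀−1)/N) = 759.16 / 1.35 = 562.34
Round up: n = 563.

563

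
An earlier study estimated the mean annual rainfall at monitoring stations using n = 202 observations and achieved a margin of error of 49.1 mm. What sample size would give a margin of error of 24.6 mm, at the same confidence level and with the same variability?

Margin of error scales as 1/√n, so n₂ = n₁·(E₁/E₂)².
n₂ = 202 × (49.1/24.6)² = 202 × 3.984 = 804.77
Round up: n₂ = 805.

805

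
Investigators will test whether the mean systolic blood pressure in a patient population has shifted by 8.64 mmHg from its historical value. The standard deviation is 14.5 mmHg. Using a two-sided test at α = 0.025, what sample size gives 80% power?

For a one-sample z-test, n = ((z_{α/2} + z_β)·σ/δ)².
z_{α/2} = 2.241 (two-sided α = 0.025); z_β = 0.842 (power 80% → β = 0.2).
n = (3.083 × 14.5 / 8.64)² = 26.77
Round up: n = 27.

27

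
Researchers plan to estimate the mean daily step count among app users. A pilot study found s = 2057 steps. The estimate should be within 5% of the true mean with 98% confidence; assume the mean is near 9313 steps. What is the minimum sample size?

For a mean, the margin of error is E = z·σ/√n, so n = (zσ/E)².
At 98% confidence, z = 2.326.
E = 5% of 9313 = 465.6 steps.
n = (2.326 × 2057 / 465.6)² = 105.58
Round up: n = 106.

106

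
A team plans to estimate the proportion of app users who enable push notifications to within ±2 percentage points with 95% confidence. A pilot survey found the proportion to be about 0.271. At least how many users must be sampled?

1898

For a proportion with margin E = 0.02 at 95% confidence, z = 1.960.
n = p̂(1−p̂)(z/E)² = 0.271 × 0.729 × (1.960/0.02)² = 1897.36
Round up: n = 1898.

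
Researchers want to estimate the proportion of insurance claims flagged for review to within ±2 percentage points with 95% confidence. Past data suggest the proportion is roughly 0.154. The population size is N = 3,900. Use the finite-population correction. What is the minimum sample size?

n = 948

For a proportion with margin E = 0.02 at 95% confidence, z = 1.960.
n = p̂(1−p̂)(z/E)² = 0.154 × 0.846 × (1.960/0.02)² = 1251.25 — call this n₀.
Finite-population correction with N = 3,900: n = n₀ / (1 + (n₀−1)/N) = 1251.25 / 1.321 = 947.20
Round up: n = 948.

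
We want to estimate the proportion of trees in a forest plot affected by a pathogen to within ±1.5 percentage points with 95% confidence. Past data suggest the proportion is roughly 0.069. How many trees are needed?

For a proportion with margin E = 0.015 at 95% confidence, z = 1.960.
n = p̂(1−p̂)(z/E)² = 0.069 × 0.931 × (1.960/0.015)² = 1096.80
Round up: n = 1097.

n = 1097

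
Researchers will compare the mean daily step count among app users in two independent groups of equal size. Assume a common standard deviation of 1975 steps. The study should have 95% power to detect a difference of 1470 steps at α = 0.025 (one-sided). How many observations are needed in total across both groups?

94 total

For two equal groups, n per group = 2·((z_α + z_β)·σ/δ)².
z_α = 1.960; z_β = 1.645 (power 95%).
n = 2 × (3.605 × 1975 / 1470)² = 2 × 23.46 = 46.92
Round up: n = 47 per group.
Total across both groups: 2 × 47 = 94.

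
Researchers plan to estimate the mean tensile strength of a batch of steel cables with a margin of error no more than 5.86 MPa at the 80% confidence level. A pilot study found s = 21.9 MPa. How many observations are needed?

For a mean, the margin of error is E = z·σ/√n, so n = (zσ/E)².
At 80% confidence, z = 1.282.
n = (1.282 × 21.9 / 5.86)² = 22.95
Round up: n = 23.

23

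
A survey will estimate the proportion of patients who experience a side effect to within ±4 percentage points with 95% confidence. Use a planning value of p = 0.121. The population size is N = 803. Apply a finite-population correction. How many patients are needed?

194

For a proportion with margin E = 0.04 at 95% confidence, z = 1.960.
n = p̂(1−p̂)(z/E)² = 0.121 × 0.879 × (1.960/0.04)² = 255.37 — call this n₀.
Finite-population correction with N = 803: n = n₀ / (1 + (n₀−1)/N) = 255.37 / 1.317 = 193.90
Round up: n = 194.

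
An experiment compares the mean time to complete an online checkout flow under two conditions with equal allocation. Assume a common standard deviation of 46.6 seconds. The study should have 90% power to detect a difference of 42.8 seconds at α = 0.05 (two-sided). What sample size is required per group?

For two equal groups, n per group = 2·((z_{α/2} + z_β)·σ/δ)².
z_{α/2} = 1.960; z_β = 1.282 (power 90%).
n = 2 × (3.242 × 46.6 / 42.8)² = 2 × 12.46 = 24.92
Round up: n = 25 per group.

25 per group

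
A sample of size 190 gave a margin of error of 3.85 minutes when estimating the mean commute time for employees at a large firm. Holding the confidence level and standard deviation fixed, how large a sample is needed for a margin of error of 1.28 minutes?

Margin of error scales as 1/√n, so n₂ = n₁·(E₁/E₂)².
n₂ = 190 × (3.85/1.28)² = 190 × 9.047 = 1718.93
Round up: n₂ = 1719.

n = 1719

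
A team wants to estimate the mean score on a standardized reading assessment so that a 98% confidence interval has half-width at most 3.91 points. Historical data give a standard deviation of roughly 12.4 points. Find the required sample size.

For a mean, the margin of error is E = z·σ/√n, so n = (zσ/E)².
At 98% confidence, z = 2.326.
n = (2.326 × 12.4 / 3.91)² = 54.41
Round up: n = 55.

55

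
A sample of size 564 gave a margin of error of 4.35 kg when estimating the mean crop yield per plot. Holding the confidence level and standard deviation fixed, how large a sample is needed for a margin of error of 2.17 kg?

2267

Margin of error scales as 1/√n, so n₂ = n₁·(E₁/E₂)².
n₂ = 564 × (4.35/2.17)² = 564 × 4.018 = 2266.15
Round up: n₂ = 2267.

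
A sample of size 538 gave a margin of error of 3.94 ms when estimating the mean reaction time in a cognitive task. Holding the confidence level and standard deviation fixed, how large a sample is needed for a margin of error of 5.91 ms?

n = 240

Margin of error scales as 1/√n, so n₂ = n₁·(E₁/E₂)².
n₂ = 538 × (3.94/5.91)² = 538 × 0.4444 = 239.09
Round up: n₂ = 240.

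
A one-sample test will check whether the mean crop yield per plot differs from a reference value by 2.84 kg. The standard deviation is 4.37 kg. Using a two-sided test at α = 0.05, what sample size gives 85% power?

22

For a one-sample z-test, n = ((z_{α/2} + z_β)·σ/δ)².
z_{α/2} = 1.960 (two-sided α = 0.05); z_β = 1.036 (power 85% → β = 0.15).
n = (2.996 × 4.37 / 2.84)² = 21.25
Round up: n = 22.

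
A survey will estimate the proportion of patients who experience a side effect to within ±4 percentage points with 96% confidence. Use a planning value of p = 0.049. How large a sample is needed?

n = 123

For a proportion with margin E = 0.04 at 96% confidence, z = 2.054.
n = p̂(1−p̂)(z/E)² = 0.049 × 0.951 × (2.054/0.04)² = 122.87
Round up: n = 123.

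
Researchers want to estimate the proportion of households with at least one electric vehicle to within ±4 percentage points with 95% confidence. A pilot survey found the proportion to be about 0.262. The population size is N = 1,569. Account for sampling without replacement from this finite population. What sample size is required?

n = 359

For a proportion with margin E = 0.04 at 95% confidence, z = 1.960.
n = p̂(1−p̂)(z/E)² = 0.262 × 0.738 × (1.960/0.04)² = 464.25 — call this n₀.
Finite-population correction with N = 1,569: n = n₀ / (1 + (n₀−1)/N) = 464.25 / 1.295 = 358.49
Round up: n = 359.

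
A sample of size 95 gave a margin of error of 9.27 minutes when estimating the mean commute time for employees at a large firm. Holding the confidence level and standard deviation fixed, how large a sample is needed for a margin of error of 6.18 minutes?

Margin of error scales as 1/√n, so n₂ = n₁·(E₁/E₂)².
n₂ = 95 × (9.27/6.18)² = 95 × 2.25 = 213.75
Round up: n₂ = 214.

214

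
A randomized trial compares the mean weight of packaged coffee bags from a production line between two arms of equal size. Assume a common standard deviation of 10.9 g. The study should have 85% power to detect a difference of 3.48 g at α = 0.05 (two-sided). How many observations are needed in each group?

For two equal groups, n per group = 2·((z_{α/2} + z_β)·σ/δ)².
z_{α/2} = 1.960; z_β = 1.036 (power 85%).
n = 2 × (2.996 × 10.9 / 3.48)² = 2 × 88.06 = 176.12
Round up: n = 177 per group.

177 per group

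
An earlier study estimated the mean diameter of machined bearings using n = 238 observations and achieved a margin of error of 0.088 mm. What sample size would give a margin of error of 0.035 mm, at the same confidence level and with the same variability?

Margin of error scales as 1/√n, so n₂ = n₁·(E₁/E₂)².
n₂ = 238 × (0.088/0.035)² = 238 × 6.322 = 1504.64
Round up: n₂ = 1505.

1505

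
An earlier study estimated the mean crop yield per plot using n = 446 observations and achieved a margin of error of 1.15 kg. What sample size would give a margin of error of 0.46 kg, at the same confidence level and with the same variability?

2788

Margin of error scales as 1/√n, so n₂ = n₁·(E₁/E₂)².
n₂ = 446 × (1.15/0.46)² = 446 × 6.25 = 2787.50
Round up: n₂ = 2788.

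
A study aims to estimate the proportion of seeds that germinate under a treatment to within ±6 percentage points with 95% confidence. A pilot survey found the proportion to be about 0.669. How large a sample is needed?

237

For a proportion with margin E = 0.06 at 95% confidence, z = 1.960.
n = p̂(1−p̂)(z/E)² = 0.669 × 0.331 × (1.960/0.06)² = 236.30
Round up: n = 237.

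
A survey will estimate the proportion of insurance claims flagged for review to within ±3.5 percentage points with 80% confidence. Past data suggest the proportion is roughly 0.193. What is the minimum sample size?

For a proportion with margin E = 0.035 at 80% confidence, z = 1.282.
n = p̂(1−p̂)(z/E)² = 0.193 × 0.807 × (1.282/0.035)² = 208.96
Round up: n = 209.

209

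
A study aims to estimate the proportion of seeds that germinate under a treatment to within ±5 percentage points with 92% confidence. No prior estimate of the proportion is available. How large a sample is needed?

n = 307

For a proportion with margin E = 0.05 at 92% confidence, z = 1.751.
With no prior estimate, use p = 0.5, which maximizes p(1−p) at 0.25.
n = 0.25 × (z/E)² = 0.25 × (1.751/0.05)² = 306.60
Round up: n = 307.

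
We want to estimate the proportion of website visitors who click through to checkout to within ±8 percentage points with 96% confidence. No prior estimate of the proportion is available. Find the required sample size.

165

For a proportion with margin E = 0.08 at 96% confidence, z = 2.054.
With no prior estimate, use p = 0.5, which maximizes p(1−p) at 0.25.
n = 0.25 × (z/E)² = 0.25 × (2.054/0.08)² = 164.80
Round up: n = 165.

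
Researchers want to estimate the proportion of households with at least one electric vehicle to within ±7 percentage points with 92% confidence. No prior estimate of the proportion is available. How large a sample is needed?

157

For a proportion with margin E = 0.07 at 92% confidence, z = 1.751.
With no prior estimate, use p = 0.5, which maximizes p(1−p) at 0.25.
n = 0.25 × (z/E)² = 0.25 × (1.751/0.07)² = 156.43
Round up: n = 157.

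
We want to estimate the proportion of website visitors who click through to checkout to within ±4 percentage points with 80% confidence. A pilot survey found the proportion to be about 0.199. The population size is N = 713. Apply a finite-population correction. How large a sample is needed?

n = 134

For a proportion with margin E = 0.04 at 80% confidence, z = 1.282.
n = p̂(1−p̂)(z/E)² = 0.199 × 0.801 × (1.282/0.04)² = 163.74 — call this n₀.
Finite-population correction with N = 713: n = n₀ / (1 + (n₀−1)/N) = 163.74 / 1.228 = 133.34
Round up: n = 134.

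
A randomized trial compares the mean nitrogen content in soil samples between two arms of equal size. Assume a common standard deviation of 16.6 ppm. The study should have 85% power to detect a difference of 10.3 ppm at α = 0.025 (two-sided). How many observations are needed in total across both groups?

112 total

For two equal groups, n per group = 2·((z_{α/2} + z_β)·σ/δ)².
z_{α/2} = 2.241; z_β = 1.036 (power 85%).
n = 2 × (3.277 × 16.6 / 10.3)² = 2 × 27.89 = 55.78
Round up: n = 56 per group.
Total across both groups: 2 × 56 = 112.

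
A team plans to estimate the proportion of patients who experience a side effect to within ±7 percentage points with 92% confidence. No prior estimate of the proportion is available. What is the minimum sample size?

For a proportion with margin E = 0.07 at 92% confidence, z = 1.751.
With no prior estimate, use p = 0.5, which maximizes p(1−p) at 0.25.
n = 0.25 × (z/E)² = 0.25 × (1.751/0.07)² = 156.43
Round up: n = 157.

157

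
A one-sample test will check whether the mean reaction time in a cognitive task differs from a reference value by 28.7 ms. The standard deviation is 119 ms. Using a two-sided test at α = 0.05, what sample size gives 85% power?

155

For a one-sample z-test, n = ((z_{α/2} + z_β)·σ/δ)².
z_{α/2} = 1.960 (two-sided α = 0.05); z_β = 1.036 (power 85% → β = 0.15).
n = (2.996 × 119 / 28.7)² = 154.32
Round up: n = 155.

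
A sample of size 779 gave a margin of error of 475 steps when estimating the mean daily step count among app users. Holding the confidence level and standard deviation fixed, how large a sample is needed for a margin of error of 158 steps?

Margin of error scales as 1/√n, so n₂ = n₁·(E₁/E₂)².
n₂ = 779 × (475/158)² = 779 × 9.038 = 7040.60
Round up: n₂ = 7041.

7041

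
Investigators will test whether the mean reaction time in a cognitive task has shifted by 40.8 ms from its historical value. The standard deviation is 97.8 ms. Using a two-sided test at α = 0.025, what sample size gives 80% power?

For a one-sample z-test, n = ((z_{α/2} + z_β)·σ/δ)².
z_{α/2} = 2.241 (two-sided α = 0.025); z_β = 0.842 (power 80% → β = 0.2).
n = (3.083 × 97.8 / 40.8)² = 54.61
Round up: n = 55.

n = 55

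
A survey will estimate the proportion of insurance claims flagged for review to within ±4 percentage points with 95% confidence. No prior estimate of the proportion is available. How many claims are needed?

601

For a proportion with margin E = 0.04 at 95% confidence, z = 1.960.
With no prior estimate, use p = 0.5, which maximizes p(1−p) at 0.25.
n = 0.25 × (z/E)² = 0.25 × (1.960/0.04)² = 600.25
Round up: n = 601.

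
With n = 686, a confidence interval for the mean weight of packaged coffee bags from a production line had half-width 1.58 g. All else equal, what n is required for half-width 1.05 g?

Margin of error scales as 1/√n, so n₂ = n₁·(E₁/E₂)².
n₂ = 686 × (1.58/1.05)² = 686 × 2.264 = 1553.10
Round up: n₂ = 1554.

1554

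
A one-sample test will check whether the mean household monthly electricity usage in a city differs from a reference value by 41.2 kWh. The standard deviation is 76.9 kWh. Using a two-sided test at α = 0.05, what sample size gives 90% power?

n = 37

For a one-sample z-test, n = ((z_{α/2} + z_β)·σ/δ)².
z_{α/2} = 1.960 (two-sided α = 0.05); z_β = 1.282 (power 90% → β = 0.1).
n = (3.242 × 76.9 / 41.2)² = 36.62
Round up: n = 37.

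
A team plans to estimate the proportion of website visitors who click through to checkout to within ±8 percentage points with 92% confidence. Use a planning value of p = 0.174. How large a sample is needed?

For a proportion with margin E = 0.08 at 92% confidence, z = 1.751.
n = p̂(1−p̂)(z/E)² = 0.174 × 0.826 × (1.751/0.08)² = 68.85
Round up: n = 69.

69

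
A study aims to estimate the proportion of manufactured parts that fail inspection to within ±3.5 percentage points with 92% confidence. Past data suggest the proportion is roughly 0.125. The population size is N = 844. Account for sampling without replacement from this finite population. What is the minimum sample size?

For a proportion with margin E = 0.035 at 92% confidence, z = 1.751.
n = p̂(1−p̂)(z/E)² = 0.125 × 0.875 × (1.751/0.035)² = 273.75 — call this n₀.
Finite-population correction with N = 844: n = n₀ / (1 + (n₀−1)/N) = 273.75 / 1.323 = 206.92
Round up: n = 207.

207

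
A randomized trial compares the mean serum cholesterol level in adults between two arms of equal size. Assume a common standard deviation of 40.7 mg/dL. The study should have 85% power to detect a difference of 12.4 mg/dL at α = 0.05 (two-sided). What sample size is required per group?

For two equal groups, n per group = 2·((z_{α/2} + z_β)·σ/δ)².
z_{α/2} = 1.960; z_β = 1.036 (power 85%).
n = 2 × (2.996 × 40.7 / 12.4)² = 2 × 96.70 = 193.40
Round up: n = 194 per group.

194 per group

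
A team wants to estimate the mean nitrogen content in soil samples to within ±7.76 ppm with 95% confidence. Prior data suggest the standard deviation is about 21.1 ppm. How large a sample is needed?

For a mean, the margin of error is E = z·σ/√n, so n = (zσ/E)².
At 95% confidence, z = 1.960.
n = (1.960 × 21.1 / 7.76)² = 28.40
Round up: n = 29.

29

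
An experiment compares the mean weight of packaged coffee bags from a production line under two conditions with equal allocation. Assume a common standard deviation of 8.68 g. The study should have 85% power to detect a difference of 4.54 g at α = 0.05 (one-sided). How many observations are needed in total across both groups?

For two equal groups, n per group = 2·((z_α + z_β)·σ/δ)².
z_α = 1.645; z_β = 1.036 (power 85%).
n = 2 × (2.681 × 8.68 / 4.54)² = 2 × 26.27 = 52.54
Round up: n = 53 per group.
Total across both groups: 2 × 53 = 106.

106 total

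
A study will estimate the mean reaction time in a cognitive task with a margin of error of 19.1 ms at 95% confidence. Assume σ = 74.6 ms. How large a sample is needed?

For a mean, the margin of error is E = z·σ/√n, so n = (zσ/E)².
At 95% confidence, z = 1.960.
n = (1.960 × 74.6 / 19.1)² = 58.60
Round up: n = 59.

59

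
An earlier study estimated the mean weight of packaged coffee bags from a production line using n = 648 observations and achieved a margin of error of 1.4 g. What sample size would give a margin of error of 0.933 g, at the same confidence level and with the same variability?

n = 1460

Margin of error scales as 1/√n, so n₂ = n₁·(E₁/E₂)².
n₂ = 648 × (1.4/0.933)² = 648 × 2.252 = 1459.30
Round up: n₂ = 1460.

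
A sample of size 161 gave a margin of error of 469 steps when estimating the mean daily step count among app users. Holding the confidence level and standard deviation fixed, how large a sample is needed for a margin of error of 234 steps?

Margin of error scales as 1/√n, so n₂ = n₁·(E₁/E₂)².
n₂ = 161 × (469/234)² = 161 × 4.017 = 646.74
Round up: n₂ = 647.

n = 647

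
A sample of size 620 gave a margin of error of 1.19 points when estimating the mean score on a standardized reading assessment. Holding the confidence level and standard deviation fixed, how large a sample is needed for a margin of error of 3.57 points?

Margin of error scales as 1/√n, so n₂ = n₁·(E₁/E₂)².
n₂ = 620 × (1.19/3.57)² = 620 × 0.1111 = 68.88
Round up: n₂ = 69.

69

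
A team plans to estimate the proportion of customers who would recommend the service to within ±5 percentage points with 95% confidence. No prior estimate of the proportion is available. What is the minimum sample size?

For a proportion with margin E = 0.05 at 95% confidence, z = 1.960.
With no prior estimate, use p = 0.5, which maximizes p(1−p) at 0.25.
n = 0.25 × (z/E)² = 0.25 × (1.960/0.05)² = 384.16
Round up: n = 385.

385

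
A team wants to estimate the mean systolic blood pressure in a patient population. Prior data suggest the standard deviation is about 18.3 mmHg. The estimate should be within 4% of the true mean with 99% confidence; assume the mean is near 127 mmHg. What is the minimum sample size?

87

For a mean, the margin of error is E = z·σ/√n, so n = (zσ/E)².
At 99% confidence, z = 2.576.
E = 4% of 127 = 5.08 mmHg.
n = (2.576 × 18.3 / 5.08)² = 86.11
Round up: n = 87.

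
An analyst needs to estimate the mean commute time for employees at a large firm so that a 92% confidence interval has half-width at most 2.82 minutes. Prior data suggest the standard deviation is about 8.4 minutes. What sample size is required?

n = 28

For a mean, the margin of error is E = z·σ/√n, so n = (zσ/E)².
At 92% confidence, z = 1.751.
n = (1.751 × 8.4 / 2.82)² = 27.20
Round up: n = 28.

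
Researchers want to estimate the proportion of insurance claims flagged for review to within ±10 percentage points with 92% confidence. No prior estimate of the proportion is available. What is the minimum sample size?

77

For a proportion with margin E = 0.1 at 92% confidence, z = 1.751.
With no prior estimate, use p = 0.5, which maximizes p(1−p) at 0.25.
n = 0.25 × (z/E)² = 0.25 × (1.751/0.1)² = 76.65
Round up: n = 77.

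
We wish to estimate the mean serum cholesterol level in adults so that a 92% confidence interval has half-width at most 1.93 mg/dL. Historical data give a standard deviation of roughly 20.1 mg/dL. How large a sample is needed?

333

For a mean, the margin of error is E = z·σ/√n, so n = (zσ/E)².
At 92% confidence, z = 1.751.
n = (1.751 × 20.1 / 1.93)² = 332.54
Round up: n = 333.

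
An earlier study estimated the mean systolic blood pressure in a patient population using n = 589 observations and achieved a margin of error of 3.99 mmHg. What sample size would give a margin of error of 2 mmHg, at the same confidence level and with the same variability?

2345

Margin of error scales as 1/√n, so n₂ = n₁·(E₁/E₂)².
n₂ = 589 × (3.99/2)² = 589 × 3.98 = 2344.22
Round up: n₂ = 2345.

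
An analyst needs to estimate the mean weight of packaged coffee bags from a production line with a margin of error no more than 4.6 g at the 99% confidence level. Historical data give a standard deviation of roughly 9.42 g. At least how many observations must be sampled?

28

For a mean, the margin of error is E = z·σ/√n, so n = (zσ/E)².
At 99% confidence, z = 2.576.
n = (2.576 × 9.42 / 4.6)² = 27.83
Round up: n = 28.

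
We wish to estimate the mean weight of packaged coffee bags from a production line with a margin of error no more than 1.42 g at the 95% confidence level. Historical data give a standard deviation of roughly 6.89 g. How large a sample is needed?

For a mean, the margin of error is E = z·σ/√n, so n = (zσ/E)².
At 95% confidence, z = 1.960.
n = (1.960 × 6.89 / 1.42)² = 90.44
Round up: n = 91.

n = 91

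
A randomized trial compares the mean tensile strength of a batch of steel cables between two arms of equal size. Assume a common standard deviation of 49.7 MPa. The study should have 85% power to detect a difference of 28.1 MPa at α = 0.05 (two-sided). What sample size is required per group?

For two equal groups, n per group = 2·((z_{α/2} + z_β)·σ/δ)².
z_{α/2} = 1.960; z_β = 1.036 (power 85%).
n = 2 × (2.996 × 49.7 / 28.1)² = 2 × 28.08 = 56.16
Round up: n = 57 per group.

57 per group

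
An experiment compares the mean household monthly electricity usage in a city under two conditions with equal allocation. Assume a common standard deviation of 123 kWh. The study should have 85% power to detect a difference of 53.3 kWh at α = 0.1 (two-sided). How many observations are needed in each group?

For two equal groups, n per group = 2·((z_{α/2} + z_β)·σ/δ)².
z_{α/2} = 1.645; z_β = 1.036 (power 85%).
n = 2 × (2.681 × 123 / 53.3)² = 2 × 38.28 = 76.56
Round up: n = 77 per group.

77 per group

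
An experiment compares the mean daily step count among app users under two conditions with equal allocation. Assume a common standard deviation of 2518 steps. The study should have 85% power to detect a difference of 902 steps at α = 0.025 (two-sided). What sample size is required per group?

168 per group

For two equal groups, n per group = 2·((z_{α/2} + z_β)·σ/δ)².
z_{α/2} = 2.241; z_β = 1.036 (power 85%).
n = 2 × (3.277 × 2518 / 902)² = 2 × 83.69 = 167.38
Round up: n = 168 per group.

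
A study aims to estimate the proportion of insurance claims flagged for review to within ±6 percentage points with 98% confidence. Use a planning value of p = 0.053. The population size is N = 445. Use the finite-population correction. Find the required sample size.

For a proportion with margin E = 0.06 at 98% confidence, z = 2.326.
n = p̂(1−p̂)(z/E)² = 0.053 × 0.947 × (2.326/0.06)² = 75.43 — call this n₀.
Finite-population correction with N = 445: n = n₀ / (1 + (n₀−1)/N) = 75.43 / 1.167 = 64.64
Round up: n = 65.

65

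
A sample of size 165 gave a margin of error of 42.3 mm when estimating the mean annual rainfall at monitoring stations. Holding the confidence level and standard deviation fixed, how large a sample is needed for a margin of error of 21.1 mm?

664

Margin of error scales as 1/√n, so n₂ = n₁·(E₁/E₂)².
n₂ = 165 × (42.3/21.1)² = 165 × 4.019 = 663.13
Round up: n₂ = 664.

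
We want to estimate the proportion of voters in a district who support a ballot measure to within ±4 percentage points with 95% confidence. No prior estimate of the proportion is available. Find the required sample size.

601

For a proportion with margin E = 0.04 at 95% confidence, z = 1.960.
With no prior estimate, use p = 0.5, which maximizes p(1−p) at 0.25.
n = 0.25 × (z/E)² = 0.25 × (1.960/0.04)² = 600.25
Round up: n = 601.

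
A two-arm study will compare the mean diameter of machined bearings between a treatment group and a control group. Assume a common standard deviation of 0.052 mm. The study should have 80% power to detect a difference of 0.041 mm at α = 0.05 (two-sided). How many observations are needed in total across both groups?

52 total

For two equal groups, n per group = 2·((z_{α/2} + z_β)·σ/δ)².
z_{α/2} = 1.960; z_β = 0.842 (power 80%).
n = 2 × (2.802 × 0.052 / 0.041)² = 2 × 12.63 = 25.26
Round up: n = 26 per group.
Total across both groups: 2 × 26 = 52.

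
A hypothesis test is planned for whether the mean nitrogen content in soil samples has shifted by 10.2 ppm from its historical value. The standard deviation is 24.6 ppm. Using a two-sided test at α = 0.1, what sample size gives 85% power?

n = 42

For a one-sample z-test, n = ((z_{α/2} + z_β)·σ/δ)².
z_{α/2} = 1.645 (two-sided α = 0.1); z_β = 1.036 (power 85% → β = 0.15).
n = (2.681 × 24.6 / 10.2)² = 41.81
Round up: n = 42.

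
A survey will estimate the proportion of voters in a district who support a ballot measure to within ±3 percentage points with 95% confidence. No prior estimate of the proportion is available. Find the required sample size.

For a proportion with margin E = 0.03 at 95% confidence, z = 1.960.
With no prior estimate, use p = 0.5, which maximizes p(1−p) at 0.25.
n = 0.25 × (z/E)² = 0.25 × (1.960/0.03)² = 1067.11
Round up: n = 1068.

1068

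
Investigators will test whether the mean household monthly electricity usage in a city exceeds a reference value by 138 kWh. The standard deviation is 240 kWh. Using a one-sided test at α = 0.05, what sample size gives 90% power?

For a one-sample z-test, n = ((z_α + z_β)·σ/δ)².
z_α = 1.645 (one-sided α = 0.05); z_β = 1.282 (power 90% → β = 0.1).
n = (2.927 × 240 / 138)² = 25.91
Round up: n = 26.

n = 26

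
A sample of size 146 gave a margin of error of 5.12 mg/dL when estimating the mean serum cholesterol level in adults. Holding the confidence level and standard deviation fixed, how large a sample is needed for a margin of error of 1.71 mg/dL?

Margin of error scales as 1/√n, so n₂ = n₁·(E₁/E₂)².
n₂ = 146 × (5.12/1.71)² = 146 × 8.965 = 1308.89
Round up: n₂ = 1309.

1309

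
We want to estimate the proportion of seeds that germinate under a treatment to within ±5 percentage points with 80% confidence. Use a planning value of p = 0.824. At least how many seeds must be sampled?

96

For a proportion with margin E = 0.05 at 80% confidence, z = 1.282.
n = p̂(1−p̂)(z/E)² = 0.824 × 0.176 × (1.282/0.05)² = 95.34
Round up: n = 96.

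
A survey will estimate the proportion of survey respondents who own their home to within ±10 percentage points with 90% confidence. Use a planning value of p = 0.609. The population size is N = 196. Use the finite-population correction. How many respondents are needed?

49

For a proportion with margin E = 0.1 at 90% confidence, z = 1.645.
n = p̂(1−p̂)(z/E)² = 0.609 × 0.391 × (1.645/0.1)² = 64.44 — call this n₀.
Finite-population correction with N = 196: n = n₀ / (1 + (n₀−1)/N) = 64.44 / 1.324 = 48.67
Round up: n = 49.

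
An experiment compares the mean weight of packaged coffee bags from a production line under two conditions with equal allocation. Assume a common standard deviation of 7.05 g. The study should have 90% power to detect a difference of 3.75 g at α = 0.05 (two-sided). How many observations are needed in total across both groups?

For two equal groups, n per group = 2·((z_{α/2} + z_β)·σ/δ)².
z_{α/2} = 1.960; z_β = 1.282 (power 90%).
n = 2 × (3.242 × 7.05 / 3.75)² = 2 × 37.15 = 74.30
Round up: n = 75 per group.
Total across both groups: 2 × 75 = 150.

150 total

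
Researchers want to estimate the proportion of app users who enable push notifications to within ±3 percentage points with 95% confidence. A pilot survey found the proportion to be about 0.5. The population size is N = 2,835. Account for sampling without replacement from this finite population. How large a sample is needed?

776

For a proportion with margin E = 0.03 at 95% confidence, z = 1.960.
n = p̂(1−p̂)(z/E)² = 0.5 × 0.5 × (1.960/0.03)² = 1067.11 — call this n₀.
Finite-population correction with N = 2,835: n = n₀ / (1 + (n₀−1)/N) = 1067.11 / 1.376 = 775.52
Round up: n = 776.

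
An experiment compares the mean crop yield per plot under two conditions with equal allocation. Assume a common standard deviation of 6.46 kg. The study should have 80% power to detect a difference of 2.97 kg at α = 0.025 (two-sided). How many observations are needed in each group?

90 per group

For two equal groups, n per group = 2·((z_{α/2} + z_β)·σ/δ)².
z_{α/2} = 2.241; z_β = 0.842 (power 80%).
n = 2 × (3.083 × 6.46 / 2.97)² = 2 × 44.97 = 89.94
Round up: n = 90 per group.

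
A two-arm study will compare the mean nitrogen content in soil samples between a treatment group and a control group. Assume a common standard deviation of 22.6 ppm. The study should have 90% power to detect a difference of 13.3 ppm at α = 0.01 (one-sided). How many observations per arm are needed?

For two equal groups, n per group = 2·((z_α + z_β)·σ/δ)².
z_α = 2.326; z_β = 1.282 (power 90%).
n = 2 × (3.608 × 22.6 / 13.3)² = 2 × 37.59 = 75.18
Round up: n = 76 per group.

76 per group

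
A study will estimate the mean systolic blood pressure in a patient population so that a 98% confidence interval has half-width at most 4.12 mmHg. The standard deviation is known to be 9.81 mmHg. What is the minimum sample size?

31

For a mean, the margin of error is E = z·σ/√n, so n = (zσ/E)².
At 98% confidence, z = 2.326.
n = (2.326 × 9.81 / 4.12)² = 30.67
Round up: n = 31.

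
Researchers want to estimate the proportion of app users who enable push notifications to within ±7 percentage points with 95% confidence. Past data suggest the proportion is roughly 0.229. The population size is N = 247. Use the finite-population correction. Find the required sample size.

89

For a proportion with margin E = 0.07 at 95% confidence, z = 1.960.
n = p̂(1−p̂)(z/E)² = 0.229 × 0.771 × (1.960/0.07)² = 138.42 — call this n₀.
Finite-population correction with N = 247: n = n₀ / (1 + (n₀−1)/N) = 138.42 / 1.556 = 88.96
Round up: n = 89.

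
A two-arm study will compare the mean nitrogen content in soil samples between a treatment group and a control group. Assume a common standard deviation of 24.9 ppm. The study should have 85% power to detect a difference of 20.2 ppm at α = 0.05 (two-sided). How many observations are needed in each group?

For two equal groups, n per group = 2·((z_{α/2} + z_β)·σ/δ)².
z_{α/2} = 1.960; z_β = 1.036 (power 85%).
n = 2 × (2.996 × 24.9 / 20.2)² = 2 × 13.64 = 27.28
Round up: n = 28 per group.

28 per group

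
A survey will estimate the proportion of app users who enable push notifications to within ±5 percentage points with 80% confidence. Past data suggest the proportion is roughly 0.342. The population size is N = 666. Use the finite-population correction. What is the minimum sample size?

n = 122

For a proportion with margin E = 0.05 at 80% confidence, z = 1.282.
n = p̂(1−p̂)(z/E)² = 0.342 × 0.658 × (1.282/0.05)² = 147.94 — call this n₀.
Finite-population correction with N = 666: n = n₀ / (1 + (n₀−1)/N) = 147.94 / 1.221 = 121.16
Round up: n = 122.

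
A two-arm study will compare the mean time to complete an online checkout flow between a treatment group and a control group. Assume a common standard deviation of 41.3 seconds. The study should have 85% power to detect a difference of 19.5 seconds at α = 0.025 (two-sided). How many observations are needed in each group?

97 per group

For two equal groups, n per group = 2·((z_{α/2} + z_β)·σ/δ)².
z_{α/2} = 2.241; z_β = 1.036 (power 85%).
n = 2 × (3.277 × 41.3 / 19.5)² = 2 × 48.17 = 96.34
Round up: n = 97 per group.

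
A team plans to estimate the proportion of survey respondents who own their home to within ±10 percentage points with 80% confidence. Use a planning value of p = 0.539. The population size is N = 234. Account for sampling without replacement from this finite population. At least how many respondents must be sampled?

35

For a proportion with margin E = 0.1 at 80% confidence, z = 1.282.
n = p̂(1−p̂)(z/E)² = 0.539 × 0.461 × (1.282/0.1)² = 40.84 — call this n₀.
Finite-population correction with N = 234: n = n₀ / (1 + (n₀−1)/N) = 40.84 / 1.17 = 34.91
Round up: n = 35.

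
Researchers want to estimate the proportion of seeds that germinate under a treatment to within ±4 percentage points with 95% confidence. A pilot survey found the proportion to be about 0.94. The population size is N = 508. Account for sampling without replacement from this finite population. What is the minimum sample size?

n = 108

For a proportion with margin E = 0.04 at 95% confidence, z = 1.960.
n = p̂(1−p̂)(z/E)² = 0.94 × 0.06 × (1.960/0.04)² = 135.42 — call this n₀.
Finite-population correction with N = 508: n = n₀ / (1 + (n₀−1)/N) = 135.42 / 1.265 = 107.05
Round up: n = 108.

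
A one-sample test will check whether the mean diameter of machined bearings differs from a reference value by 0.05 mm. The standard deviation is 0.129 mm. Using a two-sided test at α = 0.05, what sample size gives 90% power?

n = 70

For a one-sample z-test, n = ((z_{α/2} + z_β)·σ/δ)².
z_{α/2} = 1.960 (two-sided α = 0.05); z_β = 1.282 (power 90% → β = 0.1).
n = (3.242 × 0.129 / 0.05)² = 69.96
Round up: n = 70.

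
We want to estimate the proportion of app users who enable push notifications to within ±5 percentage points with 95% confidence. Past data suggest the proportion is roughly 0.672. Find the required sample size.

For a proportion with margin E = 0.05 at 95% confidence, z = 1.960.
n = p̂(1−p̂)(z/E)² = 0.672 × 0.328 × (1.960/0.05)² = 338.70
Round up: n = 339.

339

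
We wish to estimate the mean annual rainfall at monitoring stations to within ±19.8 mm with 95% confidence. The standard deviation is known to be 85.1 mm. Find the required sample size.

71

For a mean, the margin of error is E = z·σ/√n, so n = (zσ/E)².
At 95% confidence, z = 1.960.
n = (1.960 × 85.1 / 19.8)² = 70.96
Round up: n = 71.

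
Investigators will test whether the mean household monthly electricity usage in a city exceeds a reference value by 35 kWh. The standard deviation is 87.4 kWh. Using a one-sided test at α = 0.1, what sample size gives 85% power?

n = 34

For a one-sample z-test, n = ((z_α + z_β)·σ/δ)².
z_α = 1.282 (one-sided α = 0.1); z_β = 1.036 (power 85% → β = 0.15).
n = (2.318 × 87.4 / 35)² = 33.51
Round up: n = 34.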